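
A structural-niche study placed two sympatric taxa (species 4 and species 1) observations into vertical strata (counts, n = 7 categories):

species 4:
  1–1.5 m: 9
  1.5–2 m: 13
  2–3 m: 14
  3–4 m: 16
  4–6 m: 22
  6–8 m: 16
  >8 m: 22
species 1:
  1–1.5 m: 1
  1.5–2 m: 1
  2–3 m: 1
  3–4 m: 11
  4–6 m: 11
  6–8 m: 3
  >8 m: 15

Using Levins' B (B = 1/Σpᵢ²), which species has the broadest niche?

Proportions for species 4 (n=112): 9/112=0.0804, 13/112=0.1161, 14/112=0.1250, 16/112=0.1429, 22/112=0.1964, 16/112=0.1429, 22/112=0.1964
Proportions for species 1 (n=43): 1/43=0.0233, 1/43=0.0233, 1/43=0.0233, 11/43=0.2558, 11/43=0.2558, 3/43=0.0698, 15/43=0.3488
Σp_4ᵢ² = 0.0804² + 0.1161² + 0.1250² + 0.1429² + 0.1964² + 0.1429² + 0.1964² = 0.006464 + 0.013479 + 0.015625 + 0.020420 + 0.038573 + 0.020420 + 0.038573 = 0.153554
B_4 = 1 / 0.153554 = 6.5124
Σp_1ᵢ² = 0.0233² + 0.0233² + 0.0233² + 0.2558² + 0.2558² + 0.0698² + 0.3488² = 0.000543 + 0.000543 + 0.000543 + 0.065434 + 0.065434 + 0.004872 + 0.121661 = 0.259030
B_1 = 1 / 0.259030 = 3.8606
Highest B → broadest niche (most generalist): species 4 (B = 6.51).

species 4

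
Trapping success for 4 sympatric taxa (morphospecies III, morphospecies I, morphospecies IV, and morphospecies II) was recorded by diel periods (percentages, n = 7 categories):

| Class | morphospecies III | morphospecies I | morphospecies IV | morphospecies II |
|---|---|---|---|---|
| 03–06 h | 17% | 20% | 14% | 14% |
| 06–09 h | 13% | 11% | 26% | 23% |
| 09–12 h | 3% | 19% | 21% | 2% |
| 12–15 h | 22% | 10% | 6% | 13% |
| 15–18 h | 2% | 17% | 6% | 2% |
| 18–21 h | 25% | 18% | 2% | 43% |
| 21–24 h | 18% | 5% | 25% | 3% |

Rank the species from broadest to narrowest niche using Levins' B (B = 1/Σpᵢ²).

morphospecies I > morphospecies III > morphospecies IV > morphospecies II

Convert percentages to proportions (divide by 100).
Σp_IIIᵢ² = 0.17² + 0.13² + 0.03² + 0.22² + 0.02² + 0.25² + 0.18² = 0.0289 + 0.0169 + 0.0009 + 0.0484 + 0.0004 + 0.0625 + 0.0324 = 0.1904
B_III = 1 / 0.1904 = 5.2521
Σp_Iᵢ² = 0.20² + 0.11² + 0.19² + 0.10² + 0.17² + 0.18² + 0.05² = 0.0400 + 0.0121 + 0.0361 + 0.0100 + 0.0289 + 0.0324 + 0.0025 = 0.1620
B_I = 1 / 0.1620 = 6.1728
Σp_IVᵢ² = 0.14² + 0.26² + 0.21² + 0.06² + 0.06² + 0.02² + 0.25² = 0.0196 + 0.0676 + 0.0441 + 0.0036 + 0.0036 + 0.0004 + 0.0625 = 0.2014
B_IV = 1 / 0.2014 = 4.9652
Σp_IIᵢ² = 0.14² + 0.23² + 0.02² + 0.13² + 0.02² + 0.43² + 0.03² = 0.0196 + 0.0529 + 0.0004 + 0.0169 + 0.0004 + 0.1849 + 0.0009 = 0.2760
B_II = 1 / 0.2760 = 3.6232
Ranking by B (broadest → narrowest): morphospecies I (6.17) > morphospecies III (5.25) > morphospecies IV (4.97) > morphospecies II (3.62)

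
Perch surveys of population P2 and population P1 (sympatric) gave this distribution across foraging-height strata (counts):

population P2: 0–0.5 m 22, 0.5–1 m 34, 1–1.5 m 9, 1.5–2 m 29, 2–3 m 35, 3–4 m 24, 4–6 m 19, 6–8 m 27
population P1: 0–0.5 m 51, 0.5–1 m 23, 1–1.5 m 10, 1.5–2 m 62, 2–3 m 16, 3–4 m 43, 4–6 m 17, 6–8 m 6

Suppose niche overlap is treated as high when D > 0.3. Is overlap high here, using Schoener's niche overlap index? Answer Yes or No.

Yes

Proportions for population P2 (n=199): 22/199=0.1106, 34/199=0.1709, 9/199=0.0452, 29/199=0.1457, 35/199=0.1759, 24/199=0.1206, 19/199=0.0955, 27/199=0.1357
Proportions for population P1 (n=228): 51/228=0.2237, 23/228=0.1009, 10/228=0.0439, 62/228=0.2719, 16/228=0.0702, 43/228=0.1886, 17/228=0.0746, 6/228=0.0263
Σ|p₁ᵢ − p₂ᵢ| = 0.1131 + 0.0700 + 0.0013 + 0.1262 + 0.1057 + 0.0680 + 0.0209 + 0.1094 = 0.6146
D = 1 − ½ × 0.6146 = 1 − 0.30730 = 0.69270
D = 0.69270 > 0.3 → Yes.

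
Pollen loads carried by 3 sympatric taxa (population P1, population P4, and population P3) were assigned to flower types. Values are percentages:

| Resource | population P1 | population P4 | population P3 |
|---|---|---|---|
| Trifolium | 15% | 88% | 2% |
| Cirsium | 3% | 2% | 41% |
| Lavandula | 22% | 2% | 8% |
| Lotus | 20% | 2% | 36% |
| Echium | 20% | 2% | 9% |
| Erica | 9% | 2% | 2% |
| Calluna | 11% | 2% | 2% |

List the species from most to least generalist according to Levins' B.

population P1 > population P3 > population P4

Convert percentages to proportions (divide by 100).
Σp_P1ᵢ² = 0.15² + 0.03² + 0.22² + 0.20² + 0.20² + 0.09² + 0.11² = 0.0225 + 0.0009 + 0.0484 + 0.0400 + 0.0400 + 0.0081 + 0.0121 = 0.1720
B_P1 = 1 / 0.1720 = 5.8140
Σp_P4ᵢ² = 0.88² + 0.02² + 0.02² + 0.02² + 0.02² + 0.02² + 0.02² = 0.7744 + 0.0004 + 0.0004 + 0.0004 + 0.0004 + 0.0004 + 0.0004 = 0.7768
B_P4 = 1 / 0.7768 = 1.2873
Σp_P3ᵢ² = 0.02² + 0.41² + 0.08² + 0.36² + 0.09² + 0.02² + 0.02² = 0.0004 + 0.1681 + 0.0064 + 0.1296 + 0.0081 + 0.0004 + 0.0004 = 0.3134
B_P3 = 1 / 0.3134 = 3.1908
Ranking by B (broadest → narrowest): population P1 (5.81) > population P3 (3.19) > population P4 (1.29)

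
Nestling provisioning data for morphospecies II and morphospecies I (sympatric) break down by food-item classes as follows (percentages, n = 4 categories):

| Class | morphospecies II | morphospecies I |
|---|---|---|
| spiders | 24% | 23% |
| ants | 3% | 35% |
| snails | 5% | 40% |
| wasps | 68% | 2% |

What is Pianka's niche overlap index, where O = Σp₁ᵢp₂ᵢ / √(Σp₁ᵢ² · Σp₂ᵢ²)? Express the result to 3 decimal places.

0.237

Convert percentages to proportions (divide by 100).
Σ p₁ᵢp₂ᵢ = 0.0552 + 0.0105 + 0.0200 + 0.0136 = 0.0993
Σp_1ᵢ² = 0.24² + 0.03² + 0.05² + 0.68² = 0.0576 + 0.0009 + 0.0025 + 0.4624 = 0.5234
Σp_2ᵢ² = 0.23² + 0.35² + 0.40² + 0.02² = 0.0529 + 0.1225 + 0.1600 + 0.0004 = 0.3358
O = 0.0993 / √(0.5234 × 0.3358) = 0.0993 / 0.419235 = 0.23686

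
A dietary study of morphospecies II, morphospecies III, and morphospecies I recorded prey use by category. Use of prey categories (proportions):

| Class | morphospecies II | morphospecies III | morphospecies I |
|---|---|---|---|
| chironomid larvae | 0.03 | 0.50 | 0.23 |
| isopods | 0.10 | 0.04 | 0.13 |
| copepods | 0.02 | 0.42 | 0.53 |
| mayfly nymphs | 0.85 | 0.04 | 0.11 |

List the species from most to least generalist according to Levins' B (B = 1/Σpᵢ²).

Σp_IIᵢ² = 0.03² + 0.10² + 0.02² + 0.85² = 0.0009 + 0.0100 + 0.0004 + 0.7225 = 0.7338
B_II = 1 / 0.7338 = 1.3628
Σp_IIIᵢ² = 0.50² + 0.04² + 0.42² + 0.04² = 0.2500 + 0.0016 + 0.1764 + 0.0016 = 0.4296
B_III = 1 / 0.4296 = 2.3277
Σp_Iᵢ² = 0.23² + 0.13² + 0.53² + 0.11² = 0.0529 + 0.0169 + 0.2809 + 0.0121 = 0.3628
B_I = 1 / 0.3628 = 2.7563
Ranking by B (broadest → narrowest): morphospecies I (2.76) > morphospecies III (2.33) > morphospecies II (1.36)

morphospecies I > morphospecies III > morphospecies II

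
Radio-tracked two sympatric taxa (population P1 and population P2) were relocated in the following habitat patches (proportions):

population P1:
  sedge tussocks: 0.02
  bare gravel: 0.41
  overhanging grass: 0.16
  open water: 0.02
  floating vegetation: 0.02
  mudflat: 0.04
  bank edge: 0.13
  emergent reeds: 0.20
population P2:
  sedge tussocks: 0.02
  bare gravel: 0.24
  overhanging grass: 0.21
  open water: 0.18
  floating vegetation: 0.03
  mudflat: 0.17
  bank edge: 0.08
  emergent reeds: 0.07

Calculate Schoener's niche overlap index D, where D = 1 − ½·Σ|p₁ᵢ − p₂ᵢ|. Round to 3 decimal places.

Σ|p₁ᵢ − p₂ᵢ| = 0.00 + 0.17 + 0.05 + 0.16 + 0.01 + 0.13 + 0.05 + 0.13 = 0.70
D = 1 − ½ × 0.70 = 1 − 0.350 = 0.65000

0.650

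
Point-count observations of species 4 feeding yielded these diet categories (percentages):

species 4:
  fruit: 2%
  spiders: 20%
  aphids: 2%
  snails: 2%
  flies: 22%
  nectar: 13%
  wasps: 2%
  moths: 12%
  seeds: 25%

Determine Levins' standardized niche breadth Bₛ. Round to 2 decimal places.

Convert percentages to proportions (divide by 100).
Σpᵢ² = 0.02² + 0.20² + 0.02² + 0.02² + 0.22² + 0.13² + 0.02² + 0.12² + 0.25² = 0.0004 + 0.0400 + 0.0004 + 0.0004 + 0.0484 + 0.0169 + 0.0004 + 0.0144 + 0.0625 = 0.1838
B = 1 / 0.1838 = 5.4407
Bₛ = (B − 1)/(n − 1) = (5.4407 − 1)/(9 − 1) = 4.4407/8 = 0.5551

0.56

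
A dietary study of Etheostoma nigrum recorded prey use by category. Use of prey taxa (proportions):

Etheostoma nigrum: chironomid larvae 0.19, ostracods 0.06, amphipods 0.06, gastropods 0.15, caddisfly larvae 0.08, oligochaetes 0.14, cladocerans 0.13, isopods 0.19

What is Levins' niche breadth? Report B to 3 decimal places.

Σpᵢ² = 0.19² + 0.06² + 0.06² + 0.15² + 0.08² + 0.14² + 0.13² + 0.19² = 0.0361 + 0.0036 + 0.0036 + 0.0225 + 0.0064 + 0.0196 + 0.0169 + 0.0361 = 0.1448
B = 1 / 0.1448 = 6.90608

6.906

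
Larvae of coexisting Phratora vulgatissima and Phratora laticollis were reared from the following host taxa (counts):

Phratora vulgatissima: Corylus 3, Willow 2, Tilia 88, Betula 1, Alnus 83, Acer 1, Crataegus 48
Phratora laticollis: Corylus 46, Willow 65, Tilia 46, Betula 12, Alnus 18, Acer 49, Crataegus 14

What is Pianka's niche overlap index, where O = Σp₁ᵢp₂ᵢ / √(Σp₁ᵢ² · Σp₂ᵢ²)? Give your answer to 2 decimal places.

0.47

Proportions for Phratora vulgatissima (n=226): 3/226=0.0133, 2/226=0.0088, 88/226=0.3894, 1/226=0.0044, 83/226=0.3673, 1/226=0.0044, 48/226=0.2124
Proportions for Phratora laticollis (n=250): 46/250=0.1840, 65/250=0.2600, 46/250=0.1840, 12/250=0.0480, 18/250=0.0720, 49/250=0.1960, 14/250=0.0560
Σ p₁ᵢp₂ᵢ = 0.002447 + 0.002288 + 0.071650 + 0.000211 + 0.026446 + 0.000862 + 0.011894 = 0.115798
Σp_1ᵢ² = 0.0133² + 0.0088² + 0.3894² + 0.0044² + 0.3673² + 0.0044² + 0.2124² = 0.000177 + 0.000077 + 0.151632 + 0.000019 + 0.134909 + 0.000019 + 0.045114 = 0.331947
Σp_2ᵢ² = 0.1840² + 0.2600² + 0.1840² + 0.0480² + 0.0720² + 0.1960² + 0.0560² = 0.033856 + 0.067600 + 0.033856 + 0.002304 + 0.005184 + 0.038416 + 0.003136 = 0.184352
O = 0.115798 / √(0.331947 × 0.184352) = 0.115798 / 0.2473764 = 0.4681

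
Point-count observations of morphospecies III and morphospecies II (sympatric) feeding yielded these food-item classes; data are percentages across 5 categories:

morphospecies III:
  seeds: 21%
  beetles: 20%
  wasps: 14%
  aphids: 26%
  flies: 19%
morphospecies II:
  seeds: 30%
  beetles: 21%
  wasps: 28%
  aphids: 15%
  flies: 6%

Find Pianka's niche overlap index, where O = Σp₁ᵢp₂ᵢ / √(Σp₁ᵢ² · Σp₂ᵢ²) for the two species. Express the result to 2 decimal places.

Convert percentages to proportions (divide by 100).
Σ p₁ᵢp₂ᵢ = 0.0630 + 0.0420 + 0.0392 + 0.0390 + 0.0114 = 0.1946
Σp_1ᵢ² = 0.21² + 0.20² + 0.14² + 0.26² + 0.19² = 0.0441 + 0.0400 + 0.0196 + 0.0676 + 0.0361 = 0.2074
Σp_2ᵢ² = 0.30² + 0.21² + 0.28² + 0.15² + 0.06² = 0.0900 + 0.0441 + 0.0784 + 0.0225 + 0.0036 = 0.2386
O = 0.1946 / √(0.2074 × 0.2386) = 0.1946 / 0.22245 = 0.8748

0.87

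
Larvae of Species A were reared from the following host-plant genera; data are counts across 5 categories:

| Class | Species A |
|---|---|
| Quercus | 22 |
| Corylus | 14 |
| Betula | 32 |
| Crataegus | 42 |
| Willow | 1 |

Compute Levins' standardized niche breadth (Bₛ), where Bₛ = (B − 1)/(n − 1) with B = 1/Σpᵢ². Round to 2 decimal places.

0.64

Proportions for Species A (n=111): 22/111=0.1982, 14/111=0.1261, 32/111=0.2883, 42/111=0.3784, 1/111=0.0090
Σpᵢ² = 0.1982² + 0.1261² + 0.2883² + 0.3784² + 0.0090² = 0.039283 + 0.015901 + 0.083117 + 0.143187 + 0.000081 = 0.281569
B = 1 / 0.281569 = 3.5515
Bₛ = (B − 1)/(n − 1) = (3.5515 − 1)/(5 − 1) = 2.5515/4 = 0.6379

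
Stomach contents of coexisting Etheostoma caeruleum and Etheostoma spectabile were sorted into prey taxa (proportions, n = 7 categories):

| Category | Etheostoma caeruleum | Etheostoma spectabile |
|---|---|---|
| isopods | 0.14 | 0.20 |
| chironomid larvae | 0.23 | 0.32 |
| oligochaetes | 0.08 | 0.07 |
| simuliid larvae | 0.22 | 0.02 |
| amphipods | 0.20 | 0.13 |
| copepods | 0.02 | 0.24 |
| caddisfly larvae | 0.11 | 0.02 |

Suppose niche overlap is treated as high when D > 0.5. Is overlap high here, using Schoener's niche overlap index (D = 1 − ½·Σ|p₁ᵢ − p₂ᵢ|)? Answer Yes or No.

Yes

Σ|p₁ᵢ − p₂ᵢ| = 0.06 + 0.09 + 0.01 + 0.20 + 0.07 + 0.22 + 0.09 = 0.74
D = 1 − ½ × 0.74 = 1 − 0.370 = 0.6300
D = 0.6300 > 0.5 → Yes.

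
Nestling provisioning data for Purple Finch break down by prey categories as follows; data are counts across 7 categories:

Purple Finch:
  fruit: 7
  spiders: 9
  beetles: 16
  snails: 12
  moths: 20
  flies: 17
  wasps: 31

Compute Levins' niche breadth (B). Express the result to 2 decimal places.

Proportions for Purple Finch (n=112): 7/112=0.0625, 9/112=0.0804, 16/112=0.1429, 12/112=0.1071, 20/112=0.1786, 17/112=0.1518, 31/112=0.2768
Σpᵢ² = 0.0625² + 0.0804² + 0.1429² + 0.1071² + 0.1786² + 0.1518² + 0.2768² = 0.003906 + 0.006464 + 0.020420 + 0.011470 + 0.031898 + 0.023043 + 0.076618 = 0.173819
B = 1 / 0.173819 = 5.7531

5.75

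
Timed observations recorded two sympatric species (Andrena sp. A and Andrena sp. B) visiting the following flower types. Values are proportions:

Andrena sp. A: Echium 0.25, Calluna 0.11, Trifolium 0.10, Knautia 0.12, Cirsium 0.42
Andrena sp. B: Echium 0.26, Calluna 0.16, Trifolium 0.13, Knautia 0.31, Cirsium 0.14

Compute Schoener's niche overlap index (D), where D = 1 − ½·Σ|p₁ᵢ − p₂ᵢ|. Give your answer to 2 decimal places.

0.72

Σ|p₁ᵢ − p₂ᵢ| = 0.01 + 0.05 + 0.03 + 0.19 + 0.28 = 0.56
D = 1 − ½ × 0.56 = 1 − 0.280 = 0.7200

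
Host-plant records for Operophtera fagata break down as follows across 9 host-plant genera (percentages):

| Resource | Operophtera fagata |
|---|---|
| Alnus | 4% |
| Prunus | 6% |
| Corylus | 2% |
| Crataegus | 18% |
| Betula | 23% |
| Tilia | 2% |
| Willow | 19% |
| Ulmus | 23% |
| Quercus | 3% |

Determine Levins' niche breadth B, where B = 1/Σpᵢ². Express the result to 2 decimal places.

Convert percentages to proportions (divide by 100).
Σpᵢ² = 0.04² + 0.06² + 0.02² + 0.18² + 0.23² + 0.02² + 0.19² + 0.23² + 0.03² = 0.0016 + 0.0036 + 0.0004 + 0.0324 + 0.0529 + 0.0004 + 0.0361 + 0.0529 + 0.0009 = 0.1812
B = 1 / 0.1812 = 5.5188

5.52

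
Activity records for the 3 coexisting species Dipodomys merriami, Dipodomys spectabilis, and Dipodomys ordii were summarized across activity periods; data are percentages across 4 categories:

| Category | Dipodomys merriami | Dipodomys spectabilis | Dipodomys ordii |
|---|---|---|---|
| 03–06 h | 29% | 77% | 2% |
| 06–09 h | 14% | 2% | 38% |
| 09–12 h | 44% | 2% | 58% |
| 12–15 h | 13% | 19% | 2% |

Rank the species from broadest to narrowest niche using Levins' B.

Dipodomys merriami > Dipodomys ordii > Dipodomys spectabilis

Convert percentages to proportions (divide by 100).
Σp_merrᵢ² = 0.29² + 0.14² + 0.44² + 0.13² = 0.0841 + 0.0196 + 0.1936 + 0.0169 = 0.3142
B_merr = 1 / 0.3142 = 3.1827
Σp_specᵢ² = 0.77² + 0.02² + 0.02² + 0.19² = 0.5929 + 0.0004 + 0.0004 + 0.0361 = 0.6298
B_spec = 1 / 0.6298 = 1.5878
Σp_ordiᵢ² = 0.02² + 0.38² + 0.58² + 0.02² = 0.0004 + 0.1444 + 0.3364 + 0.0004 = 0.4816
B_ordi = 1 / 0.4816 = 2.0764
Ranking by B (broadest → narrowest): Dipodomys merriami (3.18) > Dipodomys ordii (2.08) > Dipodomys spectabilis (1.59)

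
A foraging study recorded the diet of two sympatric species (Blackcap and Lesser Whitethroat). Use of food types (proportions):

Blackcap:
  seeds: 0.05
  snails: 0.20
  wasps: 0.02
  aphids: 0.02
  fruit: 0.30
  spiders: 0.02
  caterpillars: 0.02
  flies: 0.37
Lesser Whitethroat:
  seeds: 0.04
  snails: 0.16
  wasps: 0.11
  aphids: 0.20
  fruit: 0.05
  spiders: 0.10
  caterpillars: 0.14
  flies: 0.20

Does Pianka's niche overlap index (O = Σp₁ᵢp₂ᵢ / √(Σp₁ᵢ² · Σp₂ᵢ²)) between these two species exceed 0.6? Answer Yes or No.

Σ p₁ᵢp₂ᵢ = 0.0020 + 0.0320 + 0.0022 + 0.0040 + 0.0150 + 0.0020 + 0.0028 + 0.0740 = 0.1340
Σp_1ᵢ² = 0.05² + 0.20² + 0.02² + 0.02² + 0.30² + 0.02² + 0.02² + 0.37² = 0.0025 + 0.0400 + 0.0004 + 0.0004 + 0.0900 + 0.0004 + 0.0004 + 0.1369 = 0.2710
Σp_2ᵢ² = 0.04² + 0.16² + 0.11² + 0.20² + 0.05² + 0.10² + 0.14² + 0.20² = 0.0016 + 0.0256 + 0.0121 + 0.0400 + 0.0025 + 0.0100 + 0.0196 + 0.0400 = 0.1514
O = 0.1340 / √(0.2710 × 0.1514) = 0.1340 / 0.20256 = 0.6615
O = 0.6615 > 0.6 → Yes.

Yes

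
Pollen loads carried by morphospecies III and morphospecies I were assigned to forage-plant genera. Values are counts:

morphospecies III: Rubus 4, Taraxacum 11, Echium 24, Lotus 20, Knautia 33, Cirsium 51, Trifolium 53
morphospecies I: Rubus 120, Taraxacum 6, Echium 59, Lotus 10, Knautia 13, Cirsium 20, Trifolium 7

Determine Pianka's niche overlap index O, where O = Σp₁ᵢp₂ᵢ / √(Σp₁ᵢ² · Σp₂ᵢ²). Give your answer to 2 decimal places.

Proportions for morphospecies III (n=196): 4/196=0.0204, 11/196=0.0561, 24/196=0.1224, 20/196=0.1020, 33/196=0.1684, 51/196=0.2602, 53/196=0.2704
Proportions for morphospecies I (n=235): 120/235=0.5106, 6/235=0.0255, 59/235=0.2511, 10/235=0.0426, 13/235=0.0553, 20/235=0.0851, 7/235=0.0298
Σ p₁ᵢp₂ᵢ = 0.010416 + 0.001431 + 0.030735 + 0.004345 + 0.009313 + 0.022143 + 0.008058 = 0.086441
Σp_1ᵢ² = 0.0204² + 0.0561² + 0.1224² + 0.1020² + 0.1684² + 0.2602² + 0.2704² = 0.000416 + 0.003147 + 0.014982 + 0.010404 + 0.028359 + 0.067704 + 0.073116 = 0.198128
Σp_2ᵢ² = 0.5106² + 0.0255² + 0.2511² + 0.0426² + 0.0553² + 0.0851² + 0.0298² = 0.260712 + 0.000650 + 0.063051 + 0.001815 + 0.003058 + 0.007242 + 0.000888 = 0.337416
O = 0.086441 / √(0.198128 × 0.337416) = 0.086441 / 0.2585567 = 0.3343

0.33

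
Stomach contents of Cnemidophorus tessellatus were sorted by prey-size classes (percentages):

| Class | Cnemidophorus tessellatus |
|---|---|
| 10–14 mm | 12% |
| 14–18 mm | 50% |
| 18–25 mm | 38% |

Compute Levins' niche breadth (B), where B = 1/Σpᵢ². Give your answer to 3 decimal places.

2.446

Convert percentages to proportions (divide by 100).
Σpᵢ² = 0.12² + 0.50² + 0.38² = 0.0144 + 0.2500 + 0.1444 = 0.4088
B = 1 / 0.4088 = 2.44618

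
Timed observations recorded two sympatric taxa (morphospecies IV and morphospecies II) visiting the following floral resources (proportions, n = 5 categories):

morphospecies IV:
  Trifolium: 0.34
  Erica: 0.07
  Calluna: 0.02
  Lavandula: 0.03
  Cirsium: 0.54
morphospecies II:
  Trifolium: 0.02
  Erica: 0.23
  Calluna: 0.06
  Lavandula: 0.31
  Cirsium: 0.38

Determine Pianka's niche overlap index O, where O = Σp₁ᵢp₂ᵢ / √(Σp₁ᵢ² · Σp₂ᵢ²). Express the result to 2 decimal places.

0.68

Σ p₁ᵢp₂ᵢ = 0.0068 + 0.0161 + 0.0012 + 0.0093 + 0.2052 = 0.2386
Σp_1ᵢ² = 0.34² + 0.07² + 0.02² + 0.03² + 0.54² = 0.1156 + 0.0049 + 0.0004 + 0.0009 + 0.2916 = 0.4134
Σp_2ᵢ² = 0.02² + 0.23² + 0.06² + 0.31² + 0.38² = 0.0004 + 0.0529 + 0.0036 + 0.0961 + 0.1444 = 0.2974
O = 0.2386 / √(0.4134 × 0.2974) = 0.2386 / 0.35064 = 0.6805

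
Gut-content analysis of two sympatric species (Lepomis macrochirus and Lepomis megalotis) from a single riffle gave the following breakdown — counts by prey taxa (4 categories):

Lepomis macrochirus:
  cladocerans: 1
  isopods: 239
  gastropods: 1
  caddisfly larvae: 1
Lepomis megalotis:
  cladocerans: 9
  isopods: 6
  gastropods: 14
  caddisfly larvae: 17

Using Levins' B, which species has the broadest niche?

Lepomis megalotis

Proportions for Lepomis macrochirus (n=242): 1/242=0.0041, 239/242=0.9876, 1/242=0.0041, 1/242=0.0041
Proportions for Lepomis megalotis (n=46): 9/46=0.1957, 6/46=0.1304, 14/46=0.3043, 17/46=0.3696
Σp_macrᵢ² = 0.0041² + 0.9876² + 0.0041² + 0.0041² = 0.000017 + 0.975354 + 0.000017 + 0.000017 = 0.975405
B_macr = 1 / 0.975405 = 1.0252
Σp_megaᵢ² = 0.1957² + 0.1304² + 0.3043² + 0.3696² = 0.038298 + 0.017004 + 0.092598 + 0.136604 = 0.284504
B_mega = 1 / 0.284504 = 3.5149
Highest B → broadest niche (most generalist): Lepomis megalotis (B = 3.51).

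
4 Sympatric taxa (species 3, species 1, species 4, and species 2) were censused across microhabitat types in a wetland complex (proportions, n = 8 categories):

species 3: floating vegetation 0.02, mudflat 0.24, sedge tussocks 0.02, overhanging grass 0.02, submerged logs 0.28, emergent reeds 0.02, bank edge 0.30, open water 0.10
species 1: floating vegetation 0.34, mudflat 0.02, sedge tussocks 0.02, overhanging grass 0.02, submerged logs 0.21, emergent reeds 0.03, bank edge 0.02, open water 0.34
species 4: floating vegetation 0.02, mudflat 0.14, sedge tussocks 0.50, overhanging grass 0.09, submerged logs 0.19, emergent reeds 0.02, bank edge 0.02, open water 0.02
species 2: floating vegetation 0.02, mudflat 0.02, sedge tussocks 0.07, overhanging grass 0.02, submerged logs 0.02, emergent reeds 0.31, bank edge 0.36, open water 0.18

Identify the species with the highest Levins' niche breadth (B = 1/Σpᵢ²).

species 3

Σp_3ᵢ² = 0.02² + 0.24² + 0.02² + 0.02² + 0.28² + 0.02² + 0.30² + 0.10² = 0.0004 + 0.0576 + 0.0004 + 0.0004 + 0.0784 + 0.0004 + 0.0900 + 0.0100 = 0.2376
B_3 = 1 / 0.2376 = 4.2088
Σp_1ᵢ² = 0.34² + 0.02² + 0.02² + 0.02² + 0.21² + 0.03² + 0.02² + 0.34² = 0.1156 + 0.0004 + 0.0004 + 0.0004 + 0.0441 + 0.0009 + 0.0004 + 0.1156 = 0.2778
B_1 = 1 / 0.2778 = 3.5997
Σp_4ᵢ² = 0.02² + 0.14² + 0.50² + 0.09² + 0.19² + 0.02² + 0.02² + 0.02² = 0.0004 + 0.0196 + 0.2500 + 0.0081 + 0.0361 + 0.0004 + 0.0004 + 0.0004 = 0.3154
B_4 = 1 / 0.3154 = 3.1706
Σp_2ᵢ² = 0.02² + 0.02² + 0.07² + 0.02² + 0.02² + 0.31² + 0.36² + 0.18² = 0.0004 + 0.0004 + 0.0049 + 0.0004 + 0.0004 + 0.0961 + 0.1296 + 0.0324 = 0.2646
B_2 = 1 / 0.2646 = 3.7793
Highest B → broadest niche (most generalist): species 3 (B = 4.21).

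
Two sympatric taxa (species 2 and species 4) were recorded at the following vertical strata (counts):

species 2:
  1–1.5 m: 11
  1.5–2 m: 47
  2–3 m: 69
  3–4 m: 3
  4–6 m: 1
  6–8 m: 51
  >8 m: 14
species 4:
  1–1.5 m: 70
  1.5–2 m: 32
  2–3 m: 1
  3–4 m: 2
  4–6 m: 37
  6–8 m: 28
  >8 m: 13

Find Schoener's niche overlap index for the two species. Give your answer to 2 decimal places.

0.48

Proportions for species 2 (n=196): 11/196=0.0561, 47/196=0.2398, 69/196=0.3520, 3/196=0.0153, 1/196=0.0051, 51/196=0.2602, 14/196=0.0714
Proportions for species 4 (n=183): 70/183=0.3825, 32/183=0.1749, 1/183=0.0055, 2/183=0.0109, 37/183=0.2022, 28/183=0.1530, 13/183=0.0710
Σ|p₁ᵢ − p₂ᵢ| = 0.3264 + 0.0649 + 0.3465 + 0.0044 + 0.1971 + 0.1072 + 0.0004 = 1.0469
D = 1 − ½ × 1.0469 = 1 − 0.52345 = 0.47655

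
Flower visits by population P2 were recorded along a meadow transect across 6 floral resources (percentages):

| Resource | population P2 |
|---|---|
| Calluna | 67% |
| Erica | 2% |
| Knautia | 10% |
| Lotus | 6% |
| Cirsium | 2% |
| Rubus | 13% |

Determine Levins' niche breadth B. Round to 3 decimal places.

2.082

Convert percentages to proportions (divide by 100).
Σpᵢ² = 0.67² + 0.02² + 0.10² + 0.06² + 0.02² + 0.13² = 0.4489 + 0.0004 + 0.0100 + 0.0036 + 0.0004 + 0.0169 = 0.4802
B = 1 / 0.4802 = 2.08247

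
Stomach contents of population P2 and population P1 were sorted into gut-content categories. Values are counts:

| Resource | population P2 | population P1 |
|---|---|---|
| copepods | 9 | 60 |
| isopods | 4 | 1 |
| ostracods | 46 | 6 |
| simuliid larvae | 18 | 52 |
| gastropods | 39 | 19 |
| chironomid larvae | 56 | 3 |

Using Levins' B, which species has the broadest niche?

population P2

Proportions for population P2 (n=172): 9/172=0.0523, 4/172=0.0233, 46/172=0.2674, 18/172=0.1047, 39/172=0.2267, 56/172=0.3256
Proportions for population P1 (n=141): 60/141=0.4255, 1/141=0.0071, 6/141=0.0426, 52/141=0.3688, 19/141=0.1348, 3/141=0.0213
Σp_P2ᵢ² = 0.0523² + 0.0233² + 0.2674² + 0.1047² + 0.2267² + 0.3256² = 0.002735 + 0.000543 + 0.071503 + 0.010962 + 0.051393 + 0.106015 = 0.243151
B_P2 = 1 / 0.243151 = 4.1127
Σp_P1ᵢ² = 0.4255² + 0.0071² + 0.0426² + 0.3688² + 0.1348² + 0.0213² = 0.181050 + 0.000050 + 0.001815 + 0.136013 + 0.018171 + 0.000454 = 0.337553
B_P1 = 1 / 0.337553 = 2.9625
Highest B → broadest niche (most generalist): population P2 (B = 4.11).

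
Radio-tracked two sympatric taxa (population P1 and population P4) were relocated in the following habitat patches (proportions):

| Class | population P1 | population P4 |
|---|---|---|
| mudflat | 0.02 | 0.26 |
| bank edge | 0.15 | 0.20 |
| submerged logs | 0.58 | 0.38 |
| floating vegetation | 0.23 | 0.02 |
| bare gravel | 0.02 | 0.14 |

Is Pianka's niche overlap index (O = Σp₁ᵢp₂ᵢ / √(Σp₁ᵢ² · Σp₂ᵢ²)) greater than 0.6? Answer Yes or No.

Yes

Σ p₁ᵢp₂ᵢ = 0.0052 + 0.0300 + 0.2204 + 0.0046 + 0.0028 = 0.2630
Σp_1ᵢ² = 0.02² + 0.15² + 0.58² + 0.23² + 0.02² = 0.0004 + 0.0225 + 0.3364 + 0.0529 + 0.0004 = 0.4126
Σp_2ᵢ² = 0.26² + 0.20² + 0.38² + 0.02² + 0.14² = 0.0676 + 0.0400 + 0.1444 + 0.0004 + 0.0196 = 0.2720
O = 0.2630 / √(0.4126 × 0.2720) = 0.2630 / 0.33500 = 0.7851
O = 0.7851 > 0.6 → Yes.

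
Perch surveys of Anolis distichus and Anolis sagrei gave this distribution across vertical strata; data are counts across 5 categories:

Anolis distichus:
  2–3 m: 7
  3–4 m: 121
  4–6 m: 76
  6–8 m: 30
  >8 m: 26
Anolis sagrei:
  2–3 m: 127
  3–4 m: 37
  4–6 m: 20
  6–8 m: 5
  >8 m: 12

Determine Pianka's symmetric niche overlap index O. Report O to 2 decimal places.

Proportions for Anolis distichus (n=260): 7/260=0.0269, 121/260=0.4654, 76/260=0.2923, 30/260=0.1154, 26/260=0.1000
Proportions for Anolis sagrei (n=201): 127/201=0.6318, 37/201=0.1841, 20/201=0.0995, 5/201=0.0249, 12/201=0.0597
Σ p₁ᵢp₂ᵢ = 0.016995 + 0.085680 + 0.029084 + 0.002873 + 0.005970 = 0.140602
Σp_1ᵢ² = 0.0269² + 0.4654² + 0.2923² + 0.1154² + 0.1000² = 0.000724 + 0.216597 + 0.085439 + 0.013317 + 0.010000 = 0.326077
Σp_2ᵢ² = 0.6318² + 0.1841² + 0.0995² + 0.0249² + 0.0597² = 0.399171 + 0.033893 + 0.009900 + 0.000620 + 0.003564 = 0.447148
O = 0.140602 / √(0.326077 × 0.447148) = 0.140602 / 0.3818438 = 0.3682

0.37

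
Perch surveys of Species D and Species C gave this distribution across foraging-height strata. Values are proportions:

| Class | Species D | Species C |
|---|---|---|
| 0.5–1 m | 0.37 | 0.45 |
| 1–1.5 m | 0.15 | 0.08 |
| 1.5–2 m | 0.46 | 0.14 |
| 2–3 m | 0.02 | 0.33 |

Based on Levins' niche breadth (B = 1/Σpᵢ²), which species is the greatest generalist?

Species C

Σp_Dᵢ² = 0.37² + 0.15² + 0.46² + 0.02² = 0.1369 + 0.0225 + 0.2116 + 0.0004 = 0.3714
B_D = 1 / 0.3714 = 2.6925
Σp_Cᵢ² = 0.45² + 0.08² + 0.14² + 0.33² = 0.2025 + 0.0064 + 0.0196 + 0.1089 = 0.3374
B_C = 1 / 0.3374 = 2.9638
Highest B → broadest niche (most generalist): Species C (B = 2.96).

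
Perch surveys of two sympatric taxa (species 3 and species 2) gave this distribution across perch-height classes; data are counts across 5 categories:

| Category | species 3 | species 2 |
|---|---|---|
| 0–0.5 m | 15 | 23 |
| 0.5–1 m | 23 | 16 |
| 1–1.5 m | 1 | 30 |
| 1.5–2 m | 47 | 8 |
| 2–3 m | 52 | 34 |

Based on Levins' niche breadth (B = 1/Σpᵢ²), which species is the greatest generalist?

Proportions for species 3 (n=138): 15/138=0.1087, 23/138=0.1667, 1/138=0.0072, 47/138=0.3406, 52/138=0.3768
Proportions for species 2 (n=111): 23/111=0.2072, 16/111=0.1441, 30/111=0.2703, 8/111=0.0721, 34/111=0.3063
Σp_3ᵢ² = 0.1087² + 0.1667² + 0.0072² + 0.3406² + 0.3768² = 0.011816 + 0.027789 + 0.000052 + 0.116008 + 0.141978 = 0.297643
B_3 = 1 / 0.297643 = 3.3597
Σp_2ᵢ² = 0.2072² + 0.1441² + 0.2703² + 0.0721² + 0.3063² = 0.042932 + 0.020765 + 0.073062 + 0.005198 + 0.093820 = 0.235777
B_2 = 1 / 0.235777 = 4.2413
Highest B → broadest niche (most generalist): species 2 (B = 4.24).

species 2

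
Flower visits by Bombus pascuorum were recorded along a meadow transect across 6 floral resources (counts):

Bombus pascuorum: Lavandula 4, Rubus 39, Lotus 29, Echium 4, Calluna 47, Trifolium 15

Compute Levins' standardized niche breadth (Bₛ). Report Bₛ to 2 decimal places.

Proportions for Bombus pascuorum (n=138): 4/138=0.0290, 39/138=0.2826, 29/138=0.2101, 4/138=0.0290, 47/138=0.3406, 15/138=0.1087
Σpᵢ² = 0.0290² + 0.2826² + 0.2101² + 0.0290² + 0.3406² + 0.1087² = 0.000841 + 0.079863 + 0.044142 + 0.000841 + 0.116008 + 0.011816 = 0.253511
B = 1 / 0.253511 = 3.9446
Bₛ = (B − 1)/(n − 1) = (3.9446 − 1)/(6 − 1) = 2.9446/5 = 0.5889

0.59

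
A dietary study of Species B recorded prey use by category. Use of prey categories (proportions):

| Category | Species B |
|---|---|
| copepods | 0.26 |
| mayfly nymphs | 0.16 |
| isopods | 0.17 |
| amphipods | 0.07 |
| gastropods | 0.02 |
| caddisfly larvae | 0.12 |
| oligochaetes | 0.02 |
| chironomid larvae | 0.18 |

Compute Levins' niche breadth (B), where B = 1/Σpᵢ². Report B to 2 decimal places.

5.73

Σpᵢ² = 0.26² + 0.16² + 0.17² + 0.07² + 0.02² + 0.12² + 0.02² + 0.18² = 0.0676 + 0.0256 + 0.0289 + 0.0049 + 0.0004 + 0.0144 + 0.0004 + 0.0324 = 0.1746
B = 1 / 0.1746 = 5.7274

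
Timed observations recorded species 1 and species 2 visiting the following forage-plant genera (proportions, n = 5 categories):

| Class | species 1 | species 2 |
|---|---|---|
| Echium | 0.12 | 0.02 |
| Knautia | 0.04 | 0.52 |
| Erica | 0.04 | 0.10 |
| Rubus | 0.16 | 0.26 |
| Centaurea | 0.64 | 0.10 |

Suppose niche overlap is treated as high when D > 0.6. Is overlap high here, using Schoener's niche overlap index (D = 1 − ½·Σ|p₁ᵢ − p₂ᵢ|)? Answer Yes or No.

Σ|p₁ᵢ − p₂ᵢ| = 0.10 + 0.48 + 0.06 + 0.10 + 0.54 = 1.28
D = 1 − ½ × 1.28 = 1 − 0.640 = 0.3600
D = 0.3600 < 0.6 → No.

No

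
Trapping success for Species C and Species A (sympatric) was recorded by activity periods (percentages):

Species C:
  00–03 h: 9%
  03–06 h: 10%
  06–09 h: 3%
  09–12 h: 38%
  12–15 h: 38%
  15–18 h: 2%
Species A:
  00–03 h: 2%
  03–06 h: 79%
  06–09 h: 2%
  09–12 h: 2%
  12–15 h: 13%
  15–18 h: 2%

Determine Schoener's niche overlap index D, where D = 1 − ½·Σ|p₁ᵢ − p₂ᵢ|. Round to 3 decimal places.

Convert percentages to proportions (divide by 100).
Σ|p₁ᵢ − p₂ᵢ| = 0.07 + 0.69 + 0.01 + 0.36 + 0.25 + 0.00 = 1.38
D = 1 − ½ × 1.38 = 1 − 0.690 = 0.31000

0.310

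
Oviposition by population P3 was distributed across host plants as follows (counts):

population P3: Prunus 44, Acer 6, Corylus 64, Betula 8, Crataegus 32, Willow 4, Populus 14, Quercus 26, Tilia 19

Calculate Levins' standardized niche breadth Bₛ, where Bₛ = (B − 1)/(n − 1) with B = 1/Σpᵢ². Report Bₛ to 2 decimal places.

Proportions for population P3 (n=217): 44/217=0.2028, 6/217=0.0276, 64/217=0.2949, 8/217=0.0369, 32/217=0.1475, 4/217=0.0184, 14/217=0.0645, 26/217=0.1198, 19/217=0.0876
Σpᵢ² = 0.2028² + 0.0276² + 0.2949² + 0.0369² + 0.1475² + 0.0184² + 0.0645² + 0.1198² + 0.0876² = 0.041128 + 0.000762 + 0.086966 + 0.001362 + 0.021756 + 0.000339 + 0.004160 + 0.014352 + 0.007674 = 0.178499
B = 1 / 0.178499 = 5.6023
Bₛ = (B − 1)/(n − 1) = (5.6023 − 1)/(9 − 1) = 4.6023/8 = 0.5753

0.58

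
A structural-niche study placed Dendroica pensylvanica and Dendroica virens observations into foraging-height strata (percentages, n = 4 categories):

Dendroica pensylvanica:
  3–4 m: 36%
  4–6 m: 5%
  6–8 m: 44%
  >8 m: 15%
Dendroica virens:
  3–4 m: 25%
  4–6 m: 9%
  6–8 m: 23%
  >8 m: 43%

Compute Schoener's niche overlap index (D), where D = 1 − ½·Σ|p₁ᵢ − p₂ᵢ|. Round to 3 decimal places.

0.680

Convert percentages to proportions (divide by 100).
Σ|p₁ᵢ − p₂ᵢ| = 0.11 + 0.04 + 0.21 + 0.28 = 0.64
D = 1 − ½ × 0.64 = 1 − 0.320 = 0.68000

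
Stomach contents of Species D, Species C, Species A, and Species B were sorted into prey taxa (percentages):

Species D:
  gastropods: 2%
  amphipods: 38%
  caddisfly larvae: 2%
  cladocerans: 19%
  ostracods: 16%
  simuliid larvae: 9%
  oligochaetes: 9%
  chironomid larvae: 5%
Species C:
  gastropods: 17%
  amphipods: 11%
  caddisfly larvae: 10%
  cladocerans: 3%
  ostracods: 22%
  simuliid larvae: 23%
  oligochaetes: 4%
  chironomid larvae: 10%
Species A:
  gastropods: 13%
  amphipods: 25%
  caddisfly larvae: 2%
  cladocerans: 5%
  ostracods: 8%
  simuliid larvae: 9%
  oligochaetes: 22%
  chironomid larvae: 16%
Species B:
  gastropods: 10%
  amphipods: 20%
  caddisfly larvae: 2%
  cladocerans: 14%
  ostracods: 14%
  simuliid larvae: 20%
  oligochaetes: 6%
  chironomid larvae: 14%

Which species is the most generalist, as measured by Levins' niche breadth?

Convert percentages to proportions (divide by 100).
Σp_Dᵢ² = 0.02² + 0.38² + 0.02² + 0.19² + 0.16² + 0.09² + 0.09² + 0.05² = 0.0004 + 0.1444 + 0.0004 + 0.0361 + 0.0256 + 0.0081 + 0.0081 + 0.0025 = 0.2256
B_D = 1 / 0.2256 = 4.4326
Σp_Cᵢ² = 0.17² + 0.11² + 0.10² + 0.03² + 0.22² + 0.23² + 0.04² + 0.10² = 0.0289 + 0.0121 + 0.0100 + 0.0009 + 0.0484 + 0.0529 + 0.0016 + 0.0100 = 0.1648
B_C = 1 / 0.1648 = 6.0680
Σp_Aᵢ² = 0.13² + 0.25² + 0.02² + 0.05² + 0.08² + 0.09² + 0.22² + 0.16² = 0.0169 + 0.0625 + 0.0004 + 0.0025 + 0.0064 + 0.0081 + 0.0484 + 0.0256 = 0.1708
B_A = 1 / 0.1708 = 5.8548
Σp_Bᵢ² = 0.10² + 0.20² + 0.02² + 0.14² + 0.14² + 0.20² + 0.06² + 0.14² = 0.0100 + 0.0400 + 0.0004 + 0.0196 + 0.0196 + 0.0400 + 0.0036 + 0.0196 = 0.1528
B_B = 1 / 0.1528 = 6.5445
Highest B → broadest niche (most generalist): Species B (B = 6.54).

Species B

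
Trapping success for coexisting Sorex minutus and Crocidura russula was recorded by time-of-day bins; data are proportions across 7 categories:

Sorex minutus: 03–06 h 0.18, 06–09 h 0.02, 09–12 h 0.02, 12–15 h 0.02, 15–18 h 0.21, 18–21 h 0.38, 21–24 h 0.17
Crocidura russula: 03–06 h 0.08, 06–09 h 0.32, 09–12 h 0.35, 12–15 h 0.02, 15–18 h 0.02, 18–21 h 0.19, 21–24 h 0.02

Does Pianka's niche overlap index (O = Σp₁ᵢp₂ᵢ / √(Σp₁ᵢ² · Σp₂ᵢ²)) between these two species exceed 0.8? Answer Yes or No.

No

Σ p₁ᵢp₂ᵢ = 0.0144 + 0.0064 + 0.0070 + 0.0004 + 0.0042 + 0.0722 + 0.0034 = 0.1080
Σp_1ᵢ² = 0.18² + 0.02² + 0.02² + 0.02² + 0.21² + 0.38² + 0.17² = 0.0324 + 0.0004 + 0.0004 + 0.0004 + 0.0441 + 0.1444 + 0.0289 = 0.2510
Σp_2ᵢ² = 0.08² + 0.32² + 0.35² + 0.02² + 0.02² + 0.19² + 0.02² = 0.0064 + 0.1024 + 0.1225 + 0.0004 + 0.0004 + 0.0361 + 0.0004 = 0.2686
O = 0.1080 / √(0.2510 × 0.2686) = 0.1080 / 0.25965 = 0.4159
O = 0.4159 < 0.8 → No.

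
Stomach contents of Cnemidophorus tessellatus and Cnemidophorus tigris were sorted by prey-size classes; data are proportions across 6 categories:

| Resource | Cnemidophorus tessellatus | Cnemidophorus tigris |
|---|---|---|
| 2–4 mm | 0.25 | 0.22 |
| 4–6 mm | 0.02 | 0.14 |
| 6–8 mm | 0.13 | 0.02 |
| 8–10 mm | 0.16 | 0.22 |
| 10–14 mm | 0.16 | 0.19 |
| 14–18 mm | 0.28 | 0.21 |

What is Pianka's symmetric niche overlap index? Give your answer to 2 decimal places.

0.91

Σ p₁ᵢp₂ᵢ = 0.0550 + 0.0028 + 0.0026 + 0.0352 + 0.0304 + 0.0588 = 0.1848
Σp_1ᵢ² = 0.25² + 0.02² + 0.13² + 0.16² + 0.16² + 0.28² = 0.0625 + 0.0004 + 0.0169 + 0.0256 + 0.0256 + 0.0784 = 0.2094
Σp_2ᵢ² = 0.22² + 0.14² + 0.02² + 0.22² + 0.19² + 0.21² = 0.0484 + 0.0196 + 0.0004 + 0.0484 + 0.0361 + 0.0441 = 0.1970
O = 0.1848 / √(0.2094 × 0.1970) = 0.1848 / 0.20311 = 0.9099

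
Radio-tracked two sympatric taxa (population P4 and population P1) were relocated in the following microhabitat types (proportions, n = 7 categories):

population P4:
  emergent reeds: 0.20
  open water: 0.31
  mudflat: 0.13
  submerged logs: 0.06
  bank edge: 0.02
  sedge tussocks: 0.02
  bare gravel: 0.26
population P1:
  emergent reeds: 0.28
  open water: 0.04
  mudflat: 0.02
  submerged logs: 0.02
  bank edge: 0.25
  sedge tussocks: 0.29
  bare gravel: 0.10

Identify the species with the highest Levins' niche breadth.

Σp_P4ᵢ² = 0.20² + 0.31² + 0.13² + 0.06² + 0.02² + 0.02² + 0.26² = 0.0400 + 0.0961 + 0.0169 + 0.0036 + 0.0004 + 0.0004 + 0.0676 = 0.2250
B_P4 = 1 / 0.2250 = 4.4444
Σp_P1ᵢ² = 0.28² + 0.04² + 0.02² + 0.02² + 0.25² + 0.29² + 0.10² = 0.0784 + 0.0016 + 0.0004 + 0.0004 + 0.0625 + 0.0841 + 0.0100 = 0.2374
B_P1 = 1 / 0.2374 = 4.2123
Highest B → broadest niche (most generalist): population P4 (B = 4.44).

population P4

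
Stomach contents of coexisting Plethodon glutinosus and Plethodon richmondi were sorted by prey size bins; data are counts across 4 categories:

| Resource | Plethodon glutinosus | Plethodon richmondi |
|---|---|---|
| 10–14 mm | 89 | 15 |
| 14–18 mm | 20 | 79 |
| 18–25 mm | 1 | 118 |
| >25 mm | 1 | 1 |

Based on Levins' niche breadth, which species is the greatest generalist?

Proportions for Plethodon glutinosus (n=111): 89/111=0.8018, 20/111=0.1802, 1/111=0.0090, 1/111=0.0090
Proportions for Plethodon richmondi (n=213): 15/213=0.0704, 79/213=0.3709, 118/213=0.5540, 1/213=0.0047
Σp_glutᵢ² = 0.8018² + 0.1802² + 0.0090² + 0.0090² = 0.642883 + 0.032472 + 0.000081 + 0.000081 = 0.675517
B_glut = 1 / 0.675517 = 1.4803
Σp_richᵢ² = 0.0704² + 0.3709² + 0.5540² + 0.0047² = 0.004956 + 0.137567 + 0.306916 + 0.000022 = 0.449461
B_rich = 1 / 0.449461 = 2.2249
Highest B → broadest niche (most generalist): Plethodon richmondi (B = 2.22).

Plethodon richmondi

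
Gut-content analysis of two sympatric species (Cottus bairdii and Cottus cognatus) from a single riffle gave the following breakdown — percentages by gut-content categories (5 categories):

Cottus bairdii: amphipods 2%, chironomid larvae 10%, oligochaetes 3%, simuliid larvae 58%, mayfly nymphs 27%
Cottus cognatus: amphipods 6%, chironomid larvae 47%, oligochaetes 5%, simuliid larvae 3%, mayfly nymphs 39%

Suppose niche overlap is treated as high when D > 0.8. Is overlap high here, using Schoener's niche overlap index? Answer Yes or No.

No

Convert percentages to proportions (divide by 100).
Σ|p₁ᵢ − p₂ᵢ| = 0.04 + 0.37 + 0.02 + 0.55 + 0.12 = 1.10
D = 1 − ½ × 1.10 = 1 − 0.550 = 0.4500
D = 0.4500 < 0.8 → No.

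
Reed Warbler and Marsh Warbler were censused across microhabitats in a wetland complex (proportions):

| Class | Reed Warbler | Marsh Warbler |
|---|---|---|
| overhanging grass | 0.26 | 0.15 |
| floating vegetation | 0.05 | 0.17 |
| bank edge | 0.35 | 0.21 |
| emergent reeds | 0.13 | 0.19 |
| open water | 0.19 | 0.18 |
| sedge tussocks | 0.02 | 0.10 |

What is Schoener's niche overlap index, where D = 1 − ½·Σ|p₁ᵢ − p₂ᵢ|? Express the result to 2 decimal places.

Σ|p₁ᵢ − p₂ᵢ| = 0.11 + 0.12 + 0.14 + 0.06 + 0.01 + 0.08 = 0.52
D = 1 − ½ × 0.52 = 1 − 0.260 = 0.7400

0.74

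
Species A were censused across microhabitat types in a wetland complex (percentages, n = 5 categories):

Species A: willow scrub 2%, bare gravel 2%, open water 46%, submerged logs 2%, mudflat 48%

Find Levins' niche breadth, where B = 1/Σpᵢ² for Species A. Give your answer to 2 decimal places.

Convert percentages to proportions (divide by 100).
Σpᵢ² = 0.02² + 0.02² + 0.46² + 0.02² + 0.48² = 0.0004 + 0.0004 + 0.2116 + 0.0004 + 0.2304 = 0.4432
B = 1 / 0.4432 = 2.2563

2.26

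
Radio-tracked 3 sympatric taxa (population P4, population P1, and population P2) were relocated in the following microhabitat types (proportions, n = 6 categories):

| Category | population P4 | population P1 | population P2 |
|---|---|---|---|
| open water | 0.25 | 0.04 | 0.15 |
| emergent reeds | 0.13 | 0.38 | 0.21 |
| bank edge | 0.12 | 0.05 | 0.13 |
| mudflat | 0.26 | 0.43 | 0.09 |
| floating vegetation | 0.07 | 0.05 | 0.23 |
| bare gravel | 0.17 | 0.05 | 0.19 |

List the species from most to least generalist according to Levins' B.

population P2 > population P4 > population P1

Σp_P4ᵢ² = 0.25² + 0.13² + 0.12² + 0.26² + 0.07² + 0.17² = 0.0625 + 0.0169 + 0.0144 + 0.0676 + 0.0049 + 0.0289 = 0.1952
B_P4 = 1 / 0.1952 = 5.1230
Σp_P1ᵢ² = 0.04² + 0.38² + 0.05² + 0.43² + 0.05² + 0.05² = 0.0016 + 0.1444 + 0.0025 + 0.1849 + 0.0025 + 0.0025 = 0.3384
B_P1 = 1 / 0.3384 = 2.9551
Σp_P2ᵢ² = 0.15² + 0.21² + 0.13² + 0.09² + 0.23² + 0.19² = 0.0225 + 0.0441 + 0.0169 + 0.0081 + 0.0529 + 0.0361 = 0.1806
B_P2 = 1 / 0.1806 = 5.5371
Ranking by B (broadest → narrowest): population P2 (5.54) > population P4 (5.12) > population P1 (2.96)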